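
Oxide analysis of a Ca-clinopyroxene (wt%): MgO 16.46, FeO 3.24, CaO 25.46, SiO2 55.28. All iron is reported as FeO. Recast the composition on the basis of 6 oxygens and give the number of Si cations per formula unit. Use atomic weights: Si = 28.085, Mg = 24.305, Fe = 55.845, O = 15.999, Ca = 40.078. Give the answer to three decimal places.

2.009 Si apfu

MgO: 16.46/40.304 = 0.40840 mol → 0.40840 mol Mg, 0.40840 mol O.
FeO: 3.24/71.844 = 0.04510 mol → 0.04510 mol Fe, 0.04510 mol O.
CaO: 25.46/56.077 = 0.45402 mol → 0.45402 mol Ca, 0.45402 mol O.
SiO2: 55.28/60.083 = 0.92006 mol → 0.92006 mol Si, 1.84012 mol O.
Total oxygen = 2.74764 mol. Normalization factor = 6/2.74764 = 2.18369.
Si per 6 O = 0.92006 × 2.18369 = 2.009.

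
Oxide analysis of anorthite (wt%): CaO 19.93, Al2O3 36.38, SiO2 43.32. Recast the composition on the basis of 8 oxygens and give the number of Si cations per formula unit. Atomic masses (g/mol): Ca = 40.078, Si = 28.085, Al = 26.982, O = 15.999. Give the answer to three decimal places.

2.011 Si apfu

CaO: 19.93/56.077 = 0.35540 mol → 0.35540 mol Ca, 0.35540 mol O.
Al2O3: 36.38/101.961 = 0.35680 mol → 0.71360 mol Al, 1.07040 mol O.
SiO2: 43.32/60.083 = 0.72100 mol → 0.72100 mol Si, 1.44200 mol O.
Total oxygen = 2.86780 mol. Normalization factor = 8/2.86780 = 2.78959.
Si per 8 O = 0.72100 × 2.78959 = 2.011.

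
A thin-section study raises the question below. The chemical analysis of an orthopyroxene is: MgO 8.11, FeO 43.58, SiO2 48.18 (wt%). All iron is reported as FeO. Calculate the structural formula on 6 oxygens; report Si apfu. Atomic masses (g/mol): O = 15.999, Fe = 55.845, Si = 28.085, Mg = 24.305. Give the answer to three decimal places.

MgO: 8.11/40.304 = 0.20122 mol → 0.20122 mol Mg, 0.20122 mol O.
FeO: 43.58/71.844 = 0.60659 mol → 0.60659 mol Fe, 0.60659 mol O.
SiO2: 48.18/60.083 = 0.80189 mol → 0.80189 mol Si, 1.60378 mol O.
Total oxygen = 2.41159 mol. Normalization factor = 6/2.41159 = 2.48799.
Si per 6 O = 0.80189 × 2.48799 = 1.995.

1.995 Si apfu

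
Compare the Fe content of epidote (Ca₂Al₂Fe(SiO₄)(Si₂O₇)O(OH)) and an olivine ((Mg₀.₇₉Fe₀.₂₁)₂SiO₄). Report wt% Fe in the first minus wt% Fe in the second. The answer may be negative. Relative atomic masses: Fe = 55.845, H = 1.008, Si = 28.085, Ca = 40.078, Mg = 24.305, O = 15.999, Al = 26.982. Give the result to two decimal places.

First mineral: 55.845 g Fe in 483.215 g formula = 11.56 wt% Fe.
Second mineral: 23.455 g Fe in 153.938 g formula = 15.24 wt% Fe.
11.56% − 15.24% gives a difference of -3.68 percentage points.

-3.68 percentage points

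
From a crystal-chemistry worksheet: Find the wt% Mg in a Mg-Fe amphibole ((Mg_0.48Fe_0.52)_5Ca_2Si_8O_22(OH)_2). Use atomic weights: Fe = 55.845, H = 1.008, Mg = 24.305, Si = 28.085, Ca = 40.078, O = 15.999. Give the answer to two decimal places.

6.52 weight percent

Formula mass = 2.40×24.305 + 2.60×55.845 + 2×40.078 + 8×28.085 + 24×15.999 + 2×1.008 = 894.357 g/mol, of which 58.332 g is Mg.
So Mg makes up 58.332/894.357 = 0.0652 of the mass, i.e. 6.52%.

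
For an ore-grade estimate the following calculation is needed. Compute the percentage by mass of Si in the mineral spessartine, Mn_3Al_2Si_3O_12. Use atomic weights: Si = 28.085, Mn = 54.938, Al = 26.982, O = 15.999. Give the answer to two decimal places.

Formula mass = 3·54.938 + 2·26.982 + 3·28.085 + 12·15.999 = 495.021 g/mol, of which 84.255 g is Si.
So Si makes up 84.255/495.021 = 0.1702 of the mass, i.e. 17.02%.

17.02 mass %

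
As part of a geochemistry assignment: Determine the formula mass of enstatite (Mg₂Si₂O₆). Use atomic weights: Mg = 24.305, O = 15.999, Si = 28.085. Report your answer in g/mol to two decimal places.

200.77 g/mol

M = 2*24.305 + 2*28.085 + 6*15.999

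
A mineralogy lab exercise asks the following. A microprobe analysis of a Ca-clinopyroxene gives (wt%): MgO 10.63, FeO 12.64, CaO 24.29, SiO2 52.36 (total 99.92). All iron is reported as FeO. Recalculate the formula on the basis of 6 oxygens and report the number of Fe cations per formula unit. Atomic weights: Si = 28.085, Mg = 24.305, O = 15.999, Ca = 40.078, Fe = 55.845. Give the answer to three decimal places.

10.63 wt% MgO ÷ 40.304 g/mol = 0.26375 mol, giving 0.26375 Mg and 0.26375 O.
12.64 wt% FeO ÷ 71.844 g/mol = 0.17594 mol, giving 0.17594 Fe and 0.17594 O.
24.29 wt% CaO ÷ 56.077 g/mol = 0.43315 mol, giving 0.43315 Ca and 0.43315 O.
52.36 wt% SiO2 ÷ 60.083 g/mol = 0.87146 mol, giving 0.87146 Si and 1.74292 O.
Oxygen sums to 2.61576; scaling by 6/2.61576 = 2.29379 puts the formula on 6 O.
Fe: 0.17594 × 2.29379 = 0.404 atoms per formula unit.

0.404 Fe apfu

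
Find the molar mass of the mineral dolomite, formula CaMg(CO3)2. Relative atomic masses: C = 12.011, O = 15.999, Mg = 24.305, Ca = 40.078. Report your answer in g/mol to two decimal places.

184.40 g/mol

The formula mass is the sum 1·40.078 + 1·24.305 + 2·12.011 + 6·15.999.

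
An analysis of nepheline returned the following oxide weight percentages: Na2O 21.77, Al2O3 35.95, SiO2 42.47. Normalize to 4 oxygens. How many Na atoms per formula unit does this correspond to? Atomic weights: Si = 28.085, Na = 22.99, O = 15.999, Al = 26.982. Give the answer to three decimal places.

21.77 wt% Na2O ÷ 61.979 g/mol = 0.35125 mol, giving 0.70250 Na and 0.35125 O.
35.95 wt% Al2O3 ÷ 101.961 g/mol = 0.35259 mol, giving 0.70518 Al and 1.05777 O.
42.47 wt% SiO2 ÷ 60.083 g/mol = 0.70686 mol, giving 0.70686 Si and 1.41372 O.
Oxygen sums to 2.82274; scaling by 4/2.82274 = 1.41706 puts the formula on 4 O.
Na: 0.70250 × 1.41706 = 0.995 atoms per formula unit.

0.995 Na apfu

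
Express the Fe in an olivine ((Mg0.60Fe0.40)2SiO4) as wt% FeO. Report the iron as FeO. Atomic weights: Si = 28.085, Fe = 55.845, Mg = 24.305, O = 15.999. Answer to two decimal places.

Formula mass = 165.923 g/mol.
0.80 Fe → 0.8000 mol FeO per formula unit; M(FeO) = 71.844, so FeO mass = 57.475 g.
57.475/165.923 × 100 = 34.64 wt%.

34.64 wt%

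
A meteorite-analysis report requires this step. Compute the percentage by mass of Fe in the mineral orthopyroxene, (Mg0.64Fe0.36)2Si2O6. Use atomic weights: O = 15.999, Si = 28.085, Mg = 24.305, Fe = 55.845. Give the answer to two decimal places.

17.99 weight percent

Molar mass of (Mg0.64Fe0.36)2Si2O6: 1.28·24.305 + 0.72·55.845 + 2·28.085 + 6·15.999 = 223.483 g/mol.
Mass of Fe per formula unit: 0.72 × 55.845 = 40.208 g.
Weight fraction Fe = 40.208 / 223.483 = 0.1799.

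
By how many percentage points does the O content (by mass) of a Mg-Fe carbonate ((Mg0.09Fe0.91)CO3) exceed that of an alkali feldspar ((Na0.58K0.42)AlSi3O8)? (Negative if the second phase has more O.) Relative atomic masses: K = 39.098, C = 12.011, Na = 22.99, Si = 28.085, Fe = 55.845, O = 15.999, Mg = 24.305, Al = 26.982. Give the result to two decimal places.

O in (Mg0.09Fe0.91)CO3: molar mass 113.014 g/mol; 3×15.999 = 47.997 g → 42.47 wt%.
O in (Na0.58K0.42)AlSi3O8: molar mass 268.984 g/mol; 8×15.999 = 127.992 g → 47.58 wt%.
Difference = 42.47 − 47.58 = -5.11 percentage points.

-5.11 percentage points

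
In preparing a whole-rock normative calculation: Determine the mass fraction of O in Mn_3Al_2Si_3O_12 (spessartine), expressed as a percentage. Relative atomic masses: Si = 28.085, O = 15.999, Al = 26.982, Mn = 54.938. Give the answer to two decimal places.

Formula mass = 3×54.938 + 2×26.982 + 3×28.085 + 12×15.999 = 495.021 g/mol, of which 191.988 g is O.
So O makes up 191.988/495.021 = 0.3878 of the mass, i.e. 38.78%.

38.78 weight percent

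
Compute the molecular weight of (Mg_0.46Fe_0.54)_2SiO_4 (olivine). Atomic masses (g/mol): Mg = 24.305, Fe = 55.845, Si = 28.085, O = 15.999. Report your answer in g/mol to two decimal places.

174.75 g/mol

M = 0.92·24.305 + 1.08·55.845 + 1·28.085 + 4·15.999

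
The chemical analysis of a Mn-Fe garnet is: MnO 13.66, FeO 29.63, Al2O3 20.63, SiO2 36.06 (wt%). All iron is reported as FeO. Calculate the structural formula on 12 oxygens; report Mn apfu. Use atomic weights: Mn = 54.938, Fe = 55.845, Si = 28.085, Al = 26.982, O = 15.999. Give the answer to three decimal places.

0.958 Mn apfu

MnO (M=70.937): mol = 0.19257; Mn = 0.19257, O = 0.19257.
FeO (M=71.844): mol = 0.41242; Fe = 0.41242, O = 0.41242.
Al2O3 (M=101.961): mol = 0.20233; Al = 0.40466, O = 0.60699.
SiO2 (M=60.083): mol = 0.60017; Si = 0.60017, O = 1.20034.
ΣO = 2.41232; factor = 12/ΣO = 4.97446.
Mn apfu = 0.19257 × 4.97446 = 0.958.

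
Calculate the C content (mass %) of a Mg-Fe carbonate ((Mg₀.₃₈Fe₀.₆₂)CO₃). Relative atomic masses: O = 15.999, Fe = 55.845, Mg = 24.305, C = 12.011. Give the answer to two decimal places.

Formula mass = 0.38*24.305 + 0.62*55.845 + 1*12.011 + 3*15.999 = 103.868 g/mol, of which 12.011 g is C.
So C makes up 12.011/103.868 = 0.1156 of the mass, i.e. 11.56%.

11.56 mass %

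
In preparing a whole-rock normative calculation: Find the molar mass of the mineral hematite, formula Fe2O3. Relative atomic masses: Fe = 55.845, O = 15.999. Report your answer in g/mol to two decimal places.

Fe: 2 × 55.845 = 111.6900
O: 3 × 15.999 = 47.9970
Summing the contributions gives the formula mass.

159.69 g/mol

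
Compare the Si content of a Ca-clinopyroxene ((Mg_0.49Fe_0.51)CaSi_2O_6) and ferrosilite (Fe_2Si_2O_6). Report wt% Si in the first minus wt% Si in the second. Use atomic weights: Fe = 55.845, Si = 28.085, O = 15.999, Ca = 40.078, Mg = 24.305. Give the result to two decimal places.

2.86 percentage points

Si in (Mg_0.49Fe_0.51)CaSi_2O_6: molar mass 232.632 g/mol; 2×28.085 = 56.170 g → 24.15 wt%.
Si in Fe_2Si_2O_6: molar mass 263.854 g/mol; 2×28.085 = 56.170 g → 21.29 wt%.
Difference = 24.15 − 21.29 = 2.86 percentage points.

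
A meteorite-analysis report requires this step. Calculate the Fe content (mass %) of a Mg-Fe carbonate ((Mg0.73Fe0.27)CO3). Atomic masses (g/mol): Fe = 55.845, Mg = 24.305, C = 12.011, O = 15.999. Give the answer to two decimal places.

16.24 mass %

Molar mass of (Mg0.73Fe0.27)CO3: 0.73×24.305 + 0.27×55.845 + 1×12.011 + 3×15.999 = 92.829 g/mol.
Mass of Fe per formula unit: 0.27 × 55.845 = 15.078 g.
Weight fraction Fe = 15.078 / 92.829 = 0.1624.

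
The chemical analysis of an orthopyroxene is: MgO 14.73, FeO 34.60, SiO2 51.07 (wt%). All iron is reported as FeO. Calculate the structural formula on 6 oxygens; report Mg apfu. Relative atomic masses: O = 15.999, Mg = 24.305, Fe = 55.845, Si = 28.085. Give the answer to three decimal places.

0.861 Mg apfu

MgO (M=40.304): mol = 0.36547; Mg = 0.36547, O = 0.36547.
FeO (M=71.844): mol = 0.48160; Fe = 0.48160, O = 0.48160.
SiO2 (M=60.083): mol = 0.84999; Si = 0.84999, O = 1.69998.
ΣO = 2.54705; factor = 6/ΣO = 2.35567.
Mg apfu = 0.36547 × 2.35567 = 0.861.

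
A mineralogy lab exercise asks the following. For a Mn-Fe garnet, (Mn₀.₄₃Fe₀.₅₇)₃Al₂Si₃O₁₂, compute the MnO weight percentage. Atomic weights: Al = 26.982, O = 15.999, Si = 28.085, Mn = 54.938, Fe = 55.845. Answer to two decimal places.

M((Mn₀.₄₃Fe₀.₅₇)₃Al₂Si₃O₁₂) = 496.572 g/mol; M(MnO) = 70.937 g/mol.
Moles MnO per formula unit = 1.29 Mn ÷ 1 = 1.2900.
MnO fraction = (1.2900 × 70.937) / 496.572 = 91.509/496.572 = 0.1843.

18.43 wt%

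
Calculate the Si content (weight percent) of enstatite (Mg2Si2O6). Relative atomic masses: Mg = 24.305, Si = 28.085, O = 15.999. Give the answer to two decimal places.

27.98 weight percent

Molar mass of Mg2Si2O6: 2*24.305 + 2*28.085 + 6*15.999 = 200.774 g/mol.
Mass of Si per formula unit: 2 × 28.085 = 56.170 g.
Weight fraction Si = 56.170 / 200.774 = 0.2798.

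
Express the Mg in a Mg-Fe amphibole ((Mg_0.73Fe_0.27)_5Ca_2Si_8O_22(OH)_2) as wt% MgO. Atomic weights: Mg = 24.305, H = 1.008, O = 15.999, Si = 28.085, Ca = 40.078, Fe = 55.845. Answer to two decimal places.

17.21 wt%

M((Mg_0.73Fe_0.27)_5Ca_2Si_8O_22(OH)_2) = 854.932 g/mol; M(MgO) = 40.304 g/mol.
Moles MgO per formula unit = 3.65 Mg ÷ 1 = 3.6500.
MgO fraction = (3.6500 × 40.304) / 854.932 = 147.110/854.932 = 0.1721.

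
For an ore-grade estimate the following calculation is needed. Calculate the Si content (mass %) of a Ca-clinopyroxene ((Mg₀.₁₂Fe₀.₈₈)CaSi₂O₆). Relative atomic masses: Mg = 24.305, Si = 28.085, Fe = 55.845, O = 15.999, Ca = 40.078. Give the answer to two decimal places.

22.99 mass %

Molar mass of (Mg₀.₁₂Fe₀.₈₈)CaSi₂O₆: 0.12*24.305 + 0.88*55.845 + 1*40.078 + 2*28.085 + 6*15.999 = 244.302 g/mol.
Mass of Si per formula unit: 2 × 28.085 = 56.170 g.
Weight fraction Si = 56.170 / 244.302 = 0.2299.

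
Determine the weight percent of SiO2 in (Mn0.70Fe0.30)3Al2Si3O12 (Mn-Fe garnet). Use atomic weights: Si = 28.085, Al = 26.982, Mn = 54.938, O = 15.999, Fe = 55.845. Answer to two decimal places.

M((Mn0.70Fe0.30)3Al2Si3O12) = 495.837 g/mol; M(SiO2) = 60.083 g/mol.
Moles SiO2 per formula unit = 3 Si ÷ 1 = 3.0000.
SiO2 fraction = (3.0000 × 60.083) / 495.837 = 180.249/495.837 = 0.3635.

36.35 wt%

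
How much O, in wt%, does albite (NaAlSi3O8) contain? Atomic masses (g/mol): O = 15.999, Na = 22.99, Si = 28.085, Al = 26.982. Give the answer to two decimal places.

M(NaAlSi3O8) = 262.219 g/mol.
O contributes 8 × 15.999 = 127.992 g per mole.
127.992/262.219 = 0.4881 → 48.81%.

48.81 wt%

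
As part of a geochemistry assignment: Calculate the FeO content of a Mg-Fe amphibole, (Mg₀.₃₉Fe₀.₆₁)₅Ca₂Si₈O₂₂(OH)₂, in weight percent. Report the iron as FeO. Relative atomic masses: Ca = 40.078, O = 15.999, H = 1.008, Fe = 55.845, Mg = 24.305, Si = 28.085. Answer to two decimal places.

Formula mass = 908.550 g/mol.
3.05 Fe → 3.0500 mol FeO per formula unit; M(FeO) = 71.844, so FeO mass = 219.124 g.
219.124/908.550 × 100 = 24.12 wt%.

24.12 wt%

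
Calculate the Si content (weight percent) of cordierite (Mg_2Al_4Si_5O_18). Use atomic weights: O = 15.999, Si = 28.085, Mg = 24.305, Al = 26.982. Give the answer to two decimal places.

24.01 weight percent

Formula mass = 2·24.305 + 4·26.982 + 5·28.085 + 18·15.999 = 584.945 g/mol, of which 140.425 g is Si.
So Si makes up 140.425/584.945 = 0.2401 of the mass, i.e. 24.01%.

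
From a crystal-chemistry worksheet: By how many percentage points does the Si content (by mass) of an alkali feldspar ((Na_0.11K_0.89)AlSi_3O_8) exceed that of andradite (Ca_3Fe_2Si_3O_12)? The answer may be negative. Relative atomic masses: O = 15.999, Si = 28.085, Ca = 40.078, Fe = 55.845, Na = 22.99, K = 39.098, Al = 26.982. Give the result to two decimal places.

13.89 percentage points

M((Na_0.11K_0.89)AlSi_3O_8) = 276.555 g/mol, so wt% Si = 84.255/276.555 × 100 = 30.47%.
M(Ca_3Fe_2Si_3O_12) = 508.167 g/mol, so wt% Si = 84.255/508.167 × 100 = 16.58%.
30.47 − 16.58 = 13.89 pp.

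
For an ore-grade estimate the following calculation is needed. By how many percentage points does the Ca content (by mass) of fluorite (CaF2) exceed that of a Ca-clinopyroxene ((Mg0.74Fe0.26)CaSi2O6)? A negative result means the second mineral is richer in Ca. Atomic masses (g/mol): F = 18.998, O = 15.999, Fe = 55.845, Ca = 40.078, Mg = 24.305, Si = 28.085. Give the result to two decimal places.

33.50 percentage points

M(CaF2) = 78.074 g/mol, so wt% Ca = 40.078/78.074 × 100 = 51.33%.
M((Mg0.74Fe0.26)CaSi2O6) = 224.747 g/mol, so wt% Ca = 40.078/224.747 × 100 = 17.83%.
51.33 − 17.83 = 33.50 pp.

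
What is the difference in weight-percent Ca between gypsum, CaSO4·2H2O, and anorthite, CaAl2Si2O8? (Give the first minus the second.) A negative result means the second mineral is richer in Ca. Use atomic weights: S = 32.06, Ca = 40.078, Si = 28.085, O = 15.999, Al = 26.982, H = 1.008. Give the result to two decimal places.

8.87 percentage points

M(CaSO4·2H2O) = 172.164 g/mol, so wt% Ca = 40.078/172.164 × 100 = 23.28%.
M(CaAl2Si2O8) = 278.204 g/mol, so wt% Ca = 40.078/278.204 × 100 = 14.41%.
23.28 − 14.41 = 8.87 pp.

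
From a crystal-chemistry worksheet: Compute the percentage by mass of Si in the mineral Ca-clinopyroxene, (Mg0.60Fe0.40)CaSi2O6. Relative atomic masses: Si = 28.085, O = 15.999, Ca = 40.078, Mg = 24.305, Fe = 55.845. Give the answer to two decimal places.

24.51 mass %

Molar mass of (Mg0.60Fe0.40)CaSi2O6: 0.60*24.305 + 0.40*55.845 + 1*40.078 + 2*28.085 + 6*15.999 = 229.163 g/mol.
Mass of Si per formula unit: 2 × 28.085 = 56.170 g.
Weight fraction Si = 56.170 / 229.163 = 0.2451.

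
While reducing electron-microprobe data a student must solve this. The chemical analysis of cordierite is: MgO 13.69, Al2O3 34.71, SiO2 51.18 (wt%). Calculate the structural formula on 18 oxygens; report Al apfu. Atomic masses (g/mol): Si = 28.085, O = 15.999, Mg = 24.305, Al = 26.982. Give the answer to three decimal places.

3.999 Al apfu

13.69 wt% MgO ÷ 40.304 g/mol = 0.33967 mol, giving 0.33967 Mg and 0.33967 O.
34.71 wt% Al2O3 ÷ 101.961 g/mol = 0.34042 mol, giving 0.68084 Al and 1.02126 O.
51.18 wt% SiO2 ÷ 60.083 g/mol = 0.85182 mol, giving 0.85182 Si and 1.70364 O.
Oxygen sums to 3.06457; scaling by 18/3.06457 = 5.87358 puts the formula on 18 O.
Al: 0.68084 × 5.87358 = 3.999 atoms per formula unit.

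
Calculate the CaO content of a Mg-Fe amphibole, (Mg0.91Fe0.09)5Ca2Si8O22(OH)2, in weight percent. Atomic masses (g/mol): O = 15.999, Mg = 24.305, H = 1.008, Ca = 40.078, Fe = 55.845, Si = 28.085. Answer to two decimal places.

Formula mass = 826.546 g/mol.
2 Ca → 2.0000 mol CaO per formula unit; M(CaO) = 56.077, so CaO mass = 112.154 g.
112.154/826.546 × 100 = 13.57 wt%.

13.57 wt%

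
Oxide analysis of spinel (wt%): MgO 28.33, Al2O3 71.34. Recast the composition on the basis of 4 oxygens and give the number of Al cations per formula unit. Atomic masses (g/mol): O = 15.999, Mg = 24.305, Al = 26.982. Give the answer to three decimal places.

1.998 Al apfu

28.33 wt% MgO ÷ 40.304 g/mol = 0.70291 mol, giving 0.70291 Mg and 0.70291 O.
71.34 wt% Al2O3 ÷ 101.961 g/mol = 0.69968 mol, giving 1.39936 Al and 2.09904 O.
Oxygen sums to 2.80195; scaling by 4/2.80195 = 1.42758 puts the formula on 4 O.
Al: 1.39936 × 1.42758 = 1.998 atoms per formula unit.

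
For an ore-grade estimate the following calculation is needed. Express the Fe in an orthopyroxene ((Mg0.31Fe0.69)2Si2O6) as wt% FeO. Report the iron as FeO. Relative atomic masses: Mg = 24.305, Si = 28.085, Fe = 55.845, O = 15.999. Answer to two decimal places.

M((Mg0.31Fe0.69)2Si2O6) = 244.299 g/mol; M(FeO) = 71.844 g/mol.
Moles FeO per formula unit = 1.38 Fe ÷ 1 = 1.3800.
FeO fraction = (1.3800 × 71.844) / 244.299 = 99.145/244.299 = 0.4058.

40.58 wt%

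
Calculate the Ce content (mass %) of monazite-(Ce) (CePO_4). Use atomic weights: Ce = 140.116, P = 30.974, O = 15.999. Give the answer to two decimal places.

59.60 mass %

M(CePO_4) = 235.086 g/mol.
Ce contributes 1 × 140.116 = 140.116 g per mole.
140.116/235.086 = 0.5960 → 59.60%.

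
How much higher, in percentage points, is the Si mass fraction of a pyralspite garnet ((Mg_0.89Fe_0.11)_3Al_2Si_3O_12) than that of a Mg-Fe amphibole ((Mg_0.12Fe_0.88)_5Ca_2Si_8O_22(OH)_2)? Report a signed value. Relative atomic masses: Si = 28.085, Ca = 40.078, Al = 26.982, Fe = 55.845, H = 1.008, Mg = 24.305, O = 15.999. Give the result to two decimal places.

-3.25 percentage points

M((Mg_0.89Fe_0.11)_3Al_2Si_3O_12) = 413.530 g/mol, so wt% Si = 84.255/413.530 × 100 = 20.37%.
M((Mg_0.12Fe_0.88)_5Ca_2Si_8O_22(OH)_2) = 951.129 g/mol, so wt% Si = 224.680/951.129 × 100 = 23.62%.
20.37 − 23.62 = -3.25 pp.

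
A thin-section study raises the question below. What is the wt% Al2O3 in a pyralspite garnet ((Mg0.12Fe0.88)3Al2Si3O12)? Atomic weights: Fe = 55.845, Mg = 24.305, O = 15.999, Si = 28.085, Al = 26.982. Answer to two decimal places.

20.96 wt%

Molar mass of (Mg0.12Fe0.88)3Al2Si3O12 = 0.36·24.305 + 2.64·55.845 + 2·26.982 + 3·28.085 + 12·15.999 = 486.388 g/mol.
Each formula unit contains 2 Al, equivalent to 2/2 = 1.0000 mol Al2O3.
M(Al2O3) = 2×26.982 + 3×15.999 = 101.961 g/mol.
Mass of Al2O3 per formula unit = 1.0000 × 101.961 = 101.961 g.
Al2O3 wt% = 101.961 / 486.388 × 100 = 20.96%.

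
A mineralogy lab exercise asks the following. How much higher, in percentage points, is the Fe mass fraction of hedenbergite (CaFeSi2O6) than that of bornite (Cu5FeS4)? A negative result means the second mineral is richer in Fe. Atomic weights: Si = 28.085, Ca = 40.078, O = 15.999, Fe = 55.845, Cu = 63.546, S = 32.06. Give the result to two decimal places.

First mineral: 55.845 g Fe in 248.087 g formula = 22.51 wt% Fe.
Second mineral: 55.845 g Fe in 501.815 g formula = 11.13 wt% Fe.
22.51% − 11.13% gives a difference of 11.38 percentage points.

11.38 percentage points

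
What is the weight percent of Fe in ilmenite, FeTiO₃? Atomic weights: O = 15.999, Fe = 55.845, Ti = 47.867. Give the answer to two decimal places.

Formula mass = 1×55.845 + 1×47.867 + 3×15.999 = 151.709 g/mol, of which 55.845 g is Fe.
So Fe makes up 55.845/151.709 = 0.3681 of the mass, i.e. 36.81%.

36.81 weight percent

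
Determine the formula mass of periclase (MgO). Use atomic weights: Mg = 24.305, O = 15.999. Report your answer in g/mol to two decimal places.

40.30 g/mol

The formula mass is the sum 1(24.305) + 1(15.999).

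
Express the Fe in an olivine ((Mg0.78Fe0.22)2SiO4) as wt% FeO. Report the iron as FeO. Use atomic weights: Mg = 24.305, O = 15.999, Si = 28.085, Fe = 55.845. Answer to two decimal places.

20.45 wt%

M((Mg0.78Fe0.22)2SiO4) = 154.569 g/mol; M(FeO) = 71.844 g/mol.
Moles FeO per formula unit = 0.44 Fe ÷ 1 = 0.4400.
FeO fraction = (0.4400 × 71.844) / 154.569 = 31.611/154.569 = 0.2045.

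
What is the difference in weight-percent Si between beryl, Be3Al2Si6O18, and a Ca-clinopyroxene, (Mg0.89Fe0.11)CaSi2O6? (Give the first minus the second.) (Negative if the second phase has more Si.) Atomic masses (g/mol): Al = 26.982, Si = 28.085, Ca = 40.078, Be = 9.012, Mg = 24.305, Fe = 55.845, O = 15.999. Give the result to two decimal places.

Si in Be3Al2Si6O18: molar mass 537.492 g/mol; 6×28.085 = 168.510 g → 31.35 wt%.
Si in (Mg0.89Fe0.11)CaSi2O6: molar mass 220.016 g/mol; 2×28.085 = 56.170 g → 25.53 wt%.
Difference = 31.35 − 25.53 = 5.82 percentage points.

5.82 percentage points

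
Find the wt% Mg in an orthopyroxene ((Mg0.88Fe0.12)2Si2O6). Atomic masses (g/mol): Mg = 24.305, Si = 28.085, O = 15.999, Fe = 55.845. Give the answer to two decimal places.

20.53 weight percent

Formula mass = 1.76*24.305 + 0.24*55.845 + 2*28.085 + 6*15.999 = 208.344 g/mol, of which 42.777 g is Mg.
So Mg makes up 42.777/208.344 = 0.2053 of the mass, i.e. 20.53%.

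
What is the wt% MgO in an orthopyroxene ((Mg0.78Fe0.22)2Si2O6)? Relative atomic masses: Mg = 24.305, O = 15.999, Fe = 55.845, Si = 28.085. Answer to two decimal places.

M((Mg0.78Fe0.22)2Si2O6) = 214.652 g/mol; M(MgO) = 40.304 g/mol.
Moles MgO per formula unit = 1.56 Mg ÷ 1 = 1.5600.
MgO fraction = (1.5600 × 40.304) / 214.652 = 62.874/214.652 = 0.2929.

29.29 wt%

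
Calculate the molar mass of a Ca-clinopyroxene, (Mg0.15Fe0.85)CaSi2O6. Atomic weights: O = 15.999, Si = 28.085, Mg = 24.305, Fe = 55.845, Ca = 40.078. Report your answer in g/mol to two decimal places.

243.36 g/mol

The formula mass is the sum 0.15×24.305 + 0.85×55.845 + 1×40.078 + 2×28.085 + 6×15.999.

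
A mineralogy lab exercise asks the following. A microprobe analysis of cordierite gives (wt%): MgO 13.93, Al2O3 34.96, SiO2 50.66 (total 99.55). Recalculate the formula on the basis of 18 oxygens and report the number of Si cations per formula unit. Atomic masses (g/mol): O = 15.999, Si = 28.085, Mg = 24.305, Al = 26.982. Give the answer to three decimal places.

MgO (M=40.304): mol = 0.34562; Mg = 0.34562, O = 0.34562.
Al2O3 (M=101.961): mol = 0.34288; Al = 0.68576, O = 1.02864.
SiO2 (M=60.083): mol = 0.84317; Si = 0.84317, O = 1.68634.
ΣO = 3.06060; factor = 18/ΣO = 5.88120.
Si apfu = 0.84317 × 5.88120 = 4.959.

4.959 Si apfu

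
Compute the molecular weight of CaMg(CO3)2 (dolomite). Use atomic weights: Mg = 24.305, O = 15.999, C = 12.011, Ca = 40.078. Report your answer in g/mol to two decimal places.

184.40 g/mol

Ca: 1 × 40.078 = 40.0780
Mg: 1 × 24.305 = 24.3050
C: 2 × 12.011 = 24.0220
O: 6 × 15.999 = 95.9940
Summing the contributions gives the formula mass.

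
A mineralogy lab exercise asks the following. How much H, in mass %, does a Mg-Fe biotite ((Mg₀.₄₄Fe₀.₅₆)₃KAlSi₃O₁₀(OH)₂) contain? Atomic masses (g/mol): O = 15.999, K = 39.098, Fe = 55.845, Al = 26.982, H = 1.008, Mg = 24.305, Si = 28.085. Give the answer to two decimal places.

M((Mg₀.₄₄Fe₀.₅₆)₃KAlSi₃O₁₀(OH)₂) = 470.241 g/mol.
H contributes 2 × 1.008 = 2.016 g per mole.
2.016/470.241 = 0.0043 → 0.43%.

0.43 mass %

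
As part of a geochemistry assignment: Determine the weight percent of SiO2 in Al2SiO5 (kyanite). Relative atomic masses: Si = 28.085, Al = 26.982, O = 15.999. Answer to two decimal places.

Formula mass = 162.044 g/mol.
1 Si → 1.0000 mol SiO2 per formula unit; M(SiO2) = 60.083, so SiO2 mass = 60.083 g.
60.083/162.044 × 100 = 37.08 wt%.

37.08 wt%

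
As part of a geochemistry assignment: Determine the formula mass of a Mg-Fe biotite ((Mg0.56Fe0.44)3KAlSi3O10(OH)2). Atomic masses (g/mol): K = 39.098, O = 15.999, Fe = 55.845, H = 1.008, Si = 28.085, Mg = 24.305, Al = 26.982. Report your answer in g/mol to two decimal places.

458.89 g/mol

Mg: 1.68 × 24.305 = 40.8324
Fe: 1.32 × 55.845 = 73.7154
K: 1 × 39.098 = 39.0980
Al: 1 × 26.982 = 26.9820
Si: 3 × 28.085 = 84.2550
O: 12 × 15.999 = 191.9880
H: 2 × 1.008 = 2.0160
Summing the contributions gives the formula mass.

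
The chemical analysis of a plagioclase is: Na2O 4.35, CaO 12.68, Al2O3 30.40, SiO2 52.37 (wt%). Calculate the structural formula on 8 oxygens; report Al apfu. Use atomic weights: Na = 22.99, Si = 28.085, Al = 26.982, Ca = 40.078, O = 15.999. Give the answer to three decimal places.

Na2O: 4.35/61.979 = 0.07019 mol → 0.14038 mol Na, 0.07019 mol O.
CaO: 12.68/56.077 = 0.22612 mol → 0.22612 mol Ca, 0.22612 mol O.
Al2O3: 30.40/101.961 = 0.29815 mol → 0.59630 mol Al, 0.89445 mol O.
SiO2: 52.37/60.083 = 0.87163 mol → 0.87163 mol Si, 1.74326 mol O.
Total oxygen = 2.93402 mol. Normalization factor = 8/2.93402 = 2.72663.
Al per 8 O = 0.59630 × 2.72663 = 1.626.

1.626 Al apfu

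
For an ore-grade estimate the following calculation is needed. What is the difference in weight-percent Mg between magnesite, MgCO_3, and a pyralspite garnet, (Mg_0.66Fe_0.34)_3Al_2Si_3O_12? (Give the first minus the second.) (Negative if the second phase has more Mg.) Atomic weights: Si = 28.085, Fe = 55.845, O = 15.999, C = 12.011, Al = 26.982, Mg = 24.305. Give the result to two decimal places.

17.77 percentage points

First mineral: 24.305 g Mg in 84.313 g formula = 28.83 wt% Mg.
Second mineral: 48.124 g Mg in 435.293 g formula = 11.06 wt% Mg.
28.83% − 11.06% gives a difference of 17.77 percentage points.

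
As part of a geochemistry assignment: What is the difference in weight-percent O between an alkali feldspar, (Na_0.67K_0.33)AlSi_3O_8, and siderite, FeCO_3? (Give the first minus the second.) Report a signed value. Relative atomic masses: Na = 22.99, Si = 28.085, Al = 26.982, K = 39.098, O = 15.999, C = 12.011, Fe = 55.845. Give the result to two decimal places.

O in (Na_0.67K_0.33)AlSi_3O_8: molar mass 267.535 g/mol; 8×15.999 = 127.992 g → 47.84 wt%.
O in FeCO_3: molar mass 115.853 g/mol; 3×15.999 = 47.997 g → 41.43 wt%.
Difference = 47.84 − 41.43 = 6.41 percentage points.

6.41 percentage points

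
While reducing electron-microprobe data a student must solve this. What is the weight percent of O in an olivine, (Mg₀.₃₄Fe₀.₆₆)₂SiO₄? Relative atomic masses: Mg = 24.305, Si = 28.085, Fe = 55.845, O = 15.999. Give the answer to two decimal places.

M((Mg₀.₃₄Fe₀.₆₆)₂SiO₄) = 182.324 g/mol.
O contributes 4 × 15.999 = 63.996 g per mole.
63.996/182.324 = 0.3510 → 35.10%.

35.10 weight percent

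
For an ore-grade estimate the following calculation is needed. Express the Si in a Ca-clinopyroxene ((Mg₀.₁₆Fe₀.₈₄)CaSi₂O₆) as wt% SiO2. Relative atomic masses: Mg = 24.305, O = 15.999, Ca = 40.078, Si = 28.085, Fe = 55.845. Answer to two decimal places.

Formula mass = 243.041 g/mol.
2 Si → 2.0000 mol SiO2 per formula unit; M(SiO2) = 60.083, so SiO2 mass = 120.166 g.
120.166/243.041 × 100 = 49.44 wt%.

49.44 wt%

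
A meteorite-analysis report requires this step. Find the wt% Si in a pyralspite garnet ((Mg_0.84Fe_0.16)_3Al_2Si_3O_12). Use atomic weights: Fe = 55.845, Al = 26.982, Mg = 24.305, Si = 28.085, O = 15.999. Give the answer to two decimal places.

20.14 wt%

Molar mass of (Mg_0.84Fe_0.16)_3Al_2Si_3O_12: 2.52·24.305 + 0.48·55.845 + 2·26.982 + 3·28.085 + 12·15.999 = 418.261 g/mol.
Mass of Si per formula unit: 3 × 28.085 = 84.255 g.
Weight fraction Si = 84.255 / 418.261 = 0.2014.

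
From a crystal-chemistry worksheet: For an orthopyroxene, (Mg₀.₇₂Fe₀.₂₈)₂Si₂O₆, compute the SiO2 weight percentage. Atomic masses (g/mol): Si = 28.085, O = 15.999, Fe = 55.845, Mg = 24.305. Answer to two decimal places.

M((Mg₀.₇₂Fe₀.₂₈)₂Si₂O₆) = 218.436 g/mol; M(SiO2) = 60.083 g/mol.
Moles SiO2 per formula unit = 2 Si ÷ 1 = 2.0000.
SiO2 fraction = (2.0000 × 60.083) / 218.436 = 120.166/218.436 = 0.5501.

55.01 wt%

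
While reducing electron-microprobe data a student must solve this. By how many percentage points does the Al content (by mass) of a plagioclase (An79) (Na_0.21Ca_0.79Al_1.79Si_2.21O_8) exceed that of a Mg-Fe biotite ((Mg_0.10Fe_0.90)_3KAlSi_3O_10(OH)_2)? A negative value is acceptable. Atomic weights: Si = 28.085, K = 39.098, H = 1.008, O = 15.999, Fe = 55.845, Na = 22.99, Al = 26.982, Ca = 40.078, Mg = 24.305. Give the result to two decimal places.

First mineral: 48.298 g Al in 274.847 g formula = 17.57 wt% Al.
Second mineral: 26.982 g Al in 502.412 g formula = 5.37 wt% Al.
17.57% − 5.37% gives a difference of 12.20 percentage points.

12.20 percentage points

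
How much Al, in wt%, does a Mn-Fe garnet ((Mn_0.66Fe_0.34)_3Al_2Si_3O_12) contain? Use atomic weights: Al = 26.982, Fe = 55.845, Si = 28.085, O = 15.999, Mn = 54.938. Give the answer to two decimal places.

10.88 wt%

Molar mass of (Mn_0.66Fe_0.34)_3Al_2Si_3O_12: 1.98*54.938 + 1.02*55.845 + 2*26.982 + 3*28.085 + 12*15.999 = 495.946 g/mol.
Mass of Al per formula unit: 2 × 26.982 = 53.964 g.
Weight fraction Al = 53.964 / 495.946 = 0.1088.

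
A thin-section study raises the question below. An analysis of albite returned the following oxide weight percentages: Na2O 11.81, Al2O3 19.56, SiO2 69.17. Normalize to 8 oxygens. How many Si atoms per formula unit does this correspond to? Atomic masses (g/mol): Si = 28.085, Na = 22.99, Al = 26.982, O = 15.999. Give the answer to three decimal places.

3.001 Si apfu

Na2O: 11.81/61.979 = 0.19055 mol → 0.38110 mol Na, 0.19055 mol O.
Al2O3: 19.56/101.961 = 0.19184 mol → 0.38368 mol Al, 0.57552 mol O.
SiO2: 69.17/60.083 = 1.15124 mol → 1.15124 mol Si, 2.30248 mol O.
Total oxygen = 3.06855 mol. Normalization factor = 8/3.06855 = 2.60709.
Si per 8 O = 1.15124 × 2.60709 = 3.001.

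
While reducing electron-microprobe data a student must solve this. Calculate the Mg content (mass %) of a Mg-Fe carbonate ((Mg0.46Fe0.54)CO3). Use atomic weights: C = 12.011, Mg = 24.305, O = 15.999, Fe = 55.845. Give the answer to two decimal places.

Formula mass = 0.46×24.305 + 0.54×55.845 + 1×12.011 + 3×15.999 = 101.345 g/mol, of which 11.180 g is Mg.
So Mg makes up 11.180/101.345 = 0.1103 of the mass, i.e. 11.03%.

11.03 mass %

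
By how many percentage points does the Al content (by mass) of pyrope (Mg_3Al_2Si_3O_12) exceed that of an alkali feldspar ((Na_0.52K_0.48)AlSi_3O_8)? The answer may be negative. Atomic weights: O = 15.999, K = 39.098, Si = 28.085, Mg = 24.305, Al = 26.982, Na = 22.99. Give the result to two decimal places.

3.39 percentage points

Al in Mg_3Al_2Si_3O_12: molar mass 403.122 g/mol; 2×26.982 = 53.964 g → 13.39 wt%.
Al in (Na_0.52K_0.48)AlSi_3O_8: molar mass 269.951 g/mol; 1×26.982 = 26.982 g → 10.00 wt%.
Difference = 13.39 − 10.00 = 3.39 percentage points.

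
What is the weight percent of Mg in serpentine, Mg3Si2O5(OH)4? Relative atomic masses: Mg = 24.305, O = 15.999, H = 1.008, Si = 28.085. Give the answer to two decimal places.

Formula mass = 3·24.305 + 2·28.085 + 9·15.999 + 4·1.008 = 277.108 g/mol, of which 72.915 g is Mg.
So Mg makes up 72.915/277.108 = 0.2631 of the mass, i.e. 26.31%.

26.31 mass %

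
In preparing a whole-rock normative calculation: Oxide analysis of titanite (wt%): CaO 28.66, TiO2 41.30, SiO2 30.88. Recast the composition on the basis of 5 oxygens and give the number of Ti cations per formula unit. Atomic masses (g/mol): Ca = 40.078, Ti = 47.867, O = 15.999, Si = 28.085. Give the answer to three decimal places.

1.005 Ti apfu

CaO: 28.66/56.077 = 0.51108 mol → 0.51108 mol Ca, 0.51108 mol O.
TiO2: 41.30/79.865 = 0.51712 mol → 0.51712 mol Ti, 1.03424 mol O.
SiO2: 30.88/60.083 = 0.51396 mol → 0.51396 mol Si, 1.02792 mol O.
Total oxygen = 2.57324 mol. Normalization factor = 5/2.57324 = 1.94308.
Ti per 5 O = 0.51712 × 1.94308 = 1.005.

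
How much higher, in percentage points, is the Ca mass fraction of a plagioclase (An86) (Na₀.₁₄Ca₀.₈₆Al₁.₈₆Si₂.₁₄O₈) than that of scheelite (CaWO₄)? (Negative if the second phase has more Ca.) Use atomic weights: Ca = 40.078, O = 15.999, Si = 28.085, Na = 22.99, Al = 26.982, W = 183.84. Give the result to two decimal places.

-1.43 percentage points

First mineral: 34.467 g Ca in 275.966 g formula = 12.49 wt% Ca.
Second mineral: 40.078 g Ca in 287.914 g formula = 13.92 wt% Ca.
12.49% − 13.92% gives a difference of -1.43 percentage points.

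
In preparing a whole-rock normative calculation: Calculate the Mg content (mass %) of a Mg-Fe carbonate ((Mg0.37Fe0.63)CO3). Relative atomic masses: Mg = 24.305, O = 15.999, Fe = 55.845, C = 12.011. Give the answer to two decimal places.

Formula mass = 0.37×24.305 + 0.63×55.845 + 1×12.011 + 3×15.999 = 104.183 g/mol, of which 8.993 g is Mg.
So Mg makes up 8.993/104.183 = 0.0863 of the mass, i.e. 8.63%.

8.63 mass %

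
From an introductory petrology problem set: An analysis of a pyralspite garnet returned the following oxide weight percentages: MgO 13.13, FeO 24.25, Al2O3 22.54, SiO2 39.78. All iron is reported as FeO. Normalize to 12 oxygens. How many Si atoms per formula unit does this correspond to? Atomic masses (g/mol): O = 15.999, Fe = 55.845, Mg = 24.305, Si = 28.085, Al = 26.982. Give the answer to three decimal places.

13.13 wt% MgO ÷ 40.304 g/mol = 0.32577 mol, giving 0.32577 Mg and 0.32577 O.
24.25 wt% FeO ÷ 71.844 g/mol = 0.33754 mol, giving 0.33754 Fe and 0.33754 O.
22.54 wt% Al2O3 ÷ 101.961 g/mol = 0.22106 mol, giving 0.44212 Al and 0.66318 O.
39.78 wt% SiO2 ÷ 60.083 g/mol = 0.66208 mol, giving 0.66208 Si and 1.32416 O.
Oxygen sums to 2.65065; scaling by 12/2.65065 = 4.52719 puts the formula on 12 O.
Si: 0.66208 × 4.52719 = 2.997 atoms per formula unit.

2.997 Si apfu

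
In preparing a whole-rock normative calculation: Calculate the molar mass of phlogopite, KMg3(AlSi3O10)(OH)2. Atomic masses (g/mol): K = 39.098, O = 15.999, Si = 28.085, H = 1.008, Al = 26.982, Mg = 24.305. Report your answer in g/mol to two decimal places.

M = 1(39.098) + 3(24.305) + 1(26.982) + 3(28.085) + 12(15.999) + 2(1.008)

417.25 g/mol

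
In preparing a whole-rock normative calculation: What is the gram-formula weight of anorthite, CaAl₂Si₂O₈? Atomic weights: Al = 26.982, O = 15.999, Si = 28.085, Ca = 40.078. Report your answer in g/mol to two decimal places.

The formula mass is the sum 1(40.078) + 2(26.982) + 2(28.085) + 8(15.999).

278.20 g/mol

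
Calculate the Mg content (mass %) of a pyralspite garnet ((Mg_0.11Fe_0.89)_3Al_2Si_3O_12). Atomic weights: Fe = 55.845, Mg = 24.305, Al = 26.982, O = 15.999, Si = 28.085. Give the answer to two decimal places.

Formula mass = 0.33×24.305 + 2.67×55.845 + 2×26.982 + 3×28.085 + 12×15.999 = 487.334 g/mol, of which 8.021 g is Mg.
So Mg makes up 8.021/487.334 = 0.0165 of the mass, i.e. 1.65%.

1.65 mass %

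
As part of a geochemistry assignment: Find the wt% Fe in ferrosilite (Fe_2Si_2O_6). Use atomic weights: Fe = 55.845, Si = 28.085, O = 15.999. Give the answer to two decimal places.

42.33 wt%

Molar mass of Fe_2Si_2O_6: 2×55.845 + 2×28.085 + 6×15.999 = 263.854 g/mol.
Mass of Fe per formula unit: 2 × 55.845 = 111.690 g.
Weight fraction Fe = 111.690 / 263.854 = 0.4233.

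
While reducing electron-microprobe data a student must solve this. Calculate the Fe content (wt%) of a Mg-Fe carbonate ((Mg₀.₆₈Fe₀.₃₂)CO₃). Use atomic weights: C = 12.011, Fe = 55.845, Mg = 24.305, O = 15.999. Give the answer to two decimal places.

Molar mass of (Mg₀.₆₈Fe₀.₃₂)CO₃: 0.68*24.305 + 0.32*55.845 + 1*12.011 + 3*15.999 = 94.406 g/mol.
Mass of Fe per formula unit: 0.32 × 55.845 = 17.870 g.
Weight fraction Fe = 17.870 / 94.406 = 0.1893.

18.93 wt%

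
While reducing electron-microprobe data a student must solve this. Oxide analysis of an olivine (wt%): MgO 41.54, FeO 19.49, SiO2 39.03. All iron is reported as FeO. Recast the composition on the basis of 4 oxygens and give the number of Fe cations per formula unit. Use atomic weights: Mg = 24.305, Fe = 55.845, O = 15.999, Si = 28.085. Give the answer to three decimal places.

0.417 Fe apfu

MgO (M=40.304): mol = 1.03067; Mg = 1.03067, O = 1.03067.
FeO (M=71.844): mol = 0.27128; Fe = 0.27128, O = 0.27128.
SiO2 (M=60.083): mol = 0.64960; Si = 0.64960, O = 1.29920.
ΣO = 2.60115; factor = 4/ΣO = 1.53778.
Fe apfu = 0.27128 × 1.53778 = 0.417.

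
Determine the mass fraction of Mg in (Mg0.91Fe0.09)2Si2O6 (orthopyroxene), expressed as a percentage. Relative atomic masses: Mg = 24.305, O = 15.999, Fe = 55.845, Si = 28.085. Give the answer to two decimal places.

Molar mass of (Mg0.91Fe0.09)2Si2O6: 1.82*24.305 + 0.18*55.845 + 2*28.085 + 6*15.999 = 206.451 g/mol.
Mass of Mg per formula unit: 1.82 × 24.305 = 44.235 g.
Weight fraction Mg = 44.235 / 206.451 = 0.2143.

21.43 mass %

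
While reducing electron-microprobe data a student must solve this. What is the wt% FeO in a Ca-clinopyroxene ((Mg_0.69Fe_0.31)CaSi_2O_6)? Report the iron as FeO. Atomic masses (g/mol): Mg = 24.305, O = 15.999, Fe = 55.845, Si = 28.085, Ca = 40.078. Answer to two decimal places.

9.84 wt%

Molar mass of (Mg_0.69Fe_0.31)CaSi_2O_6 = 0.69×24.305 + 0.31×55.845 + 1×40.078 + 2×28.085 + 6×15.999 = 226.324 g/mol.
Each formula unit contains 0.31 Fe, equivalent to 0.31/1 = 0.3100 mol FeO.
M(FeO) = 1×55.845 + 1×15.999 = 71.844 g/mol.
Mass of FeO per formula unit = 0.3100 × 71.844 = 22.272 g.
FeO wt% = 22.272 / 226.324 × 100 = 9.84%.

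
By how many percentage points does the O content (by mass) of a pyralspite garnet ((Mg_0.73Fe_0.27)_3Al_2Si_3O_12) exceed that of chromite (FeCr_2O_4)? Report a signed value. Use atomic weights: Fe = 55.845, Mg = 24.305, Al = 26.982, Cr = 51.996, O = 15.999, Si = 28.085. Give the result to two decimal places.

First mineral: 191.988 g O in 428.669 g formula = 44.79 wt% O.
Second mineral: 63.996 g O in 223.833 g formula = 28.59 wt% O.
44.79% − 28.59% gives a difference of 16.20 percentage points.

16.20 percentage points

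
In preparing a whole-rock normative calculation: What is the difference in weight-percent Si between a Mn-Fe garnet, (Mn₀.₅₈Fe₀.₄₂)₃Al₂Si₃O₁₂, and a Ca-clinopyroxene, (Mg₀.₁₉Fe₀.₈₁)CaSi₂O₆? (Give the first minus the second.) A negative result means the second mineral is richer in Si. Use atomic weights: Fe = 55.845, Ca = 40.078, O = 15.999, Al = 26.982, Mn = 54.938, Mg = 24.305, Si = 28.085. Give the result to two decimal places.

First mineral: 84.255 g Si in 496.164 g formula = 16.98 wt% Si.
Second mineral: 56.170 g Si in 242.094 g formula = 23.20 wt% Si.
16.98% − 23.20% gives a difference of -6.22 percentage points.

-6.22 percentage points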